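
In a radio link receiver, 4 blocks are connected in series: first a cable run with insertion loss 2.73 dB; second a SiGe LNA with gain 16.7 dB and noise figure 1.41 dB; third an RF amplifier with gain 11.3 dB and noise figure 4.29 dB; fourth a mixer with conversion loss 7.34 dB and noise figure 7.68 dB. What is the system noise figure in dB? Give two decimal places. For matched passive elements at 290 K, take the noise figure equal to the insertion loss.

Convert to linear (a loss of L dB is a gain of −L dB): F_i = 10^(NF_i/10), G_i = 10^(G_i,dB/10)
  Stage 1: F_1 = 10^(2.73/10) = 1.875, G_1 = 10^(−2.73/10) = 0.5333
  Stage 2: F_2 = 10^(1.41/10) = 1.384, G_2 = 10^(16.7/10) = 46.77
  Stage 3: F_3 = 10^(4.29/10) = 2.685, G_3 = 10^(11.3/10) = 13.49
  Stage 4: F_4 = 10^(7.68/10) = 5.861, G_4 = 10^(−7.34/10) = 0.1845
Friis cascade:
  F = 1.875 + (1.384 − 1)/0.5333 + (2.685 − 1)/24.95 + (5.861 − 1)/336.5 = 2.676
NF = 10 log₁₀(2.676) = 4.28 dB

4.28 dB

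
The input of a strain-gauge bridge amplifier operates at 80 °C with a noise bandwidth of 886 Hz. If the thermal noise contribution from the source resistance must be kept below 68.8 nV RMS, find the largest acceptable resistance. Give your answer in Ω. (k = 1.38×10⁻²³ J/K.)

274 Ω

T = 80 °C + 273.15 = 353.15 K
Johnson–Nyquist: V_n = √(4kTRB) ⇒ R = V_n² / (4kTB)
4kTB = 4 × 1.38×10⁻²³ × 353.15 × 8.86×10² = 1.73×10⁻¹⁷
R = (6.88×10⁻⁸)² / 1.73×10⁻¹⁷ = 2.74×10² Ω = 274 Ω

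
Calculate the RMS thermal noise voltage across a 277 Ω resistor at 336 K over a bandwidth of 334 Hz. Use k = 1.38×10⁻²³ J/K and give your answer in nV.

V_n = √(4kTRB)
4kTRB = 4 × 1.38×10⁻²³ × 336 × 2.77×10² × 3.34×10² = 1.72×10⁻¹⁵ V²
V_n = √(1.72×10⁻¹⁵) = 4.14×10⁻⁸ V = 41.4 nV

41.4 nV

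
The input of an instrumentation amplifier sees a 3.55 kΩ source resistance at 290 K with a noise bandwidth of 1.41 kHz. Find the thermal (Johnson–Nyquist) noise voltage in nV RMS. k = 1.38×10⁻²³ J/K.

283 nV

V_n = √(4kTRB)
4kTRB = 4 × 1.38×10⁻²³ × 290 × 3.55×10³ × 1.41×10³ = 8.01×10⁻¹⁴ V²
V_n = √(8.01×10⁻¹⁴) = 2.83×10⁻⁷ V = 283 nV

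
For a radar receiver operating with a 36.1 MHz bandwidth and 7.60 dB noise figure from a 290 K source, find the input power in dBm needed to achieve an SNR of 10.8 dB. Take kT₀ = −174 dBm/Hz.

−80.0 dBm

Sensitivity = −174 + 10 log₁₀(B) + NF + SNR_min
= −174 + 75.58 + 7.60 + 10.8
= −80.02 dBm → −80.0 dBm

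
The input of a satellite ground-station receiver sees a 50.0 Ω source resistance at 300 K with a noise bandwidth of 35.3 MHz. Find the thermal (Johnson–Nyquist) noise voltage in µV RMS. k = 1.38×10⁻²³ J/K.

5.41 µV

V_n = √(4kTRB)
4kTRB = 4 × 1.38×10⁻²³ × 300 × 5.00×10¹ × 3.53×10⁷ = 2.92×10⁻¹¹ V²
V_n = √(2.92×10⁻¹¹) = 5.41×10⁻⁶ V = 5.41 µV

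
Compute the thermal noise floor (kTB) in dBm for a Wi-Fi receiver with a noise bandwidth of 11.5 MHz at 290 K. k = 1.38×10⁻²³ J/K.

−103.4 dBm

P_n = kTB = 1.38×10⁻²³ × 290 × 1.15×10⁷ = 4.60×10⁻¹⁴ W
In dBm: 10 log₁₀(4.60×10⁻¹⁴ / 10⁻³) = −103.4 dBm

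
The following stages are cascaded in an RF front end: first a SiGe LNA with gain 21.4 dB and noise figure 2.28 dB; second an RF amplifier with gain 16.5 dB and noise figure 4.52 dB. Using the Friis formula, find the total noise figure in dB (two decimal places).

2.31 dB

Convert to linear (a loss of L dB is a gain of −L dB): F_i = 10^(NF_i/10), G_i = 10^(G_i,dB/10)
  Stage 1: F_1 = 10^(2.28/10) = 1.690, G_1 = 10^(21.4/10) = 138.0
  Stage 2: F_2 = 10^(4.52/10) = 2.831, G_2 = 10^(16.5/10) = 44.67
Friis cascade:
  F = 1.690 + (2.831 − 1)/138.0 = 1.704
NF = 10 log₁₀(1.704) = 2.31 dB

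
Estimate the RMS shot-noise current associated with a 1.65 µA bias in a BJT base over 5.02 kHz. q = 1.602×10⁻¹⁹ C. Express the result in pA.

I_n = √(2qI·B)
2qI·B = 2 × 1.602×10⁻¹⁹ × 1.65×10⁻⁶ × 5.02×10³ = 2.65×10⁻²¹ A²
I_n = √(2.65×10⁻²¹) = 5.15×10⁻¹¹ A = 51.5 pA

51.5 pA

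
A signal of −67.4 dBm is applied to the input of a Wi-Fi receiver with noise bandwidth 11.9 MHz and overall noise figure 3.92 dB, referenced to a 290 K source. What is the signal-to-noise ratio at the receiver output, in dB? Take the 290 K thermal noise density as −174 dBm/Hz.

31.9 dB

Noise floor: N = −174 + 10 log₁₀(B) + NF
10 log₁₀(1.19×10⁷) = 70.76 dB
N = −174 + 70.76 + 3.92 = −99.32 dBm
SNR = P_sig − N = −67.4 − (−99.32) = 31.92 dB → 31.9 dB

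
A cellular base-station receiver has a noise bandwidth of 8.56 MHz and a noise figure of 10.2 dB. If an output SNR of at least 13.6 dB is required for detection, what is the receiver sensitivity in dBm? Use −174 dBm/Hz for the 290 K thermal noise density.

Sensitivity = −174 + 10 log₁₀(B) + NF + SNR_min
= −174 + 69.32 + 10.2 + 13.6
= −80.88 dBm → −80.9 dBm

−80.9 dBm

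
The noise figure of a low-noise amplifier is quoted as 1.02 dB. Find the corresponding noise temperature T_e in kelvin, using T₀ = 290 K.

76.8 K

F = 10^(1.02/10) = 1.26474
T_e = (F − 1)·T₀ = (1.26474 − 1) × 290 = 76.8 K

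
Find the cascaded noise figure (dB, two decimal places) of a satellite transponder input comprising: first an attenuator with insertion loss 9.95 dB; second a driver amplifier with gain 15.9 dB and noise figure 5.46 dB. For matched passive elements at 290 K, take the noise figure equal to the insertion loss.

Convert to linear (a loss of L dB is a gain of −L dB): F_i = 10^(NF_i/10), G_i = 10^(G_i,dB/10)
  Stage 1: F_1 = 10^(9.95/10) = 9.886, G_1 = 10^(−9.95/10) = 0.1012
  Stage 2: F_2 = 10^(5.46/10) = 3.516, G_2 = 10^(15.9/10) = 38.90
Friis cascade:
  F = 9.886 + (3.516 − 1)/0.1012 = 34.75
NF = 10 log₁₀(34.75) = 15.41 dB

15.41 dB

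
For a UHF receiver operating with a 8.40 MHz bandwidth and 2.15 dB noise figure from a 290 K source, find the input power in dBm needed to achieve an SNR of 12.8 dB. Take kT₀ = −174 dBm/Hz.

−89.8 dBm

Sensitivity = −174 + 10 log₁₀(B) + NF + SNR_min
= −174 + 69.24 + 2.15 + 12.8
= −89.81 dBm → −89.8 dBm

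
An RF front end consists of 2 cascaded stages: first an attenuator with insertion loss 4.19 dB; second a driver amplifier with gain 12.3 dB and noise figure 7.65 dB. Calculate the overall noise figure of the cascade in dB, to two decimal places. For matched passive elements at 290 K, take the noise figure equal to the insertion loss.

Convert to linear (a loss of L dB is a gain of −L dB): F_i = 10^(NF_i/10), G_i = 10^(G_i,dB/10)
  Stage 1: F_1 = 10^(4.19/10) = 2.624, G_1 = 10^(−4.19/10) = 0.3811
  Stage 2: F_2 = 10^(7.65/10) = 5.821, G_2 = 10^(12.3/10) = 16.98
Friis cascade:
  F = 2.624 + (5.821 − 1)/0.3811 = 15.28
NF = 10 log₁₀(15.28) = 11.84 dB

11.84 dB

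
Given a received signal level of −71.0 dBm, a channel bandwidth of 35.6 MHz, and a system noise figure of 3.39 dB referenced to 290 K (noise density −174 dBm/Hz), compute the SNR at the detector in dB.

Noise floor: N = −174 + 10 log₁₀(B) + NF
10 log₁₀(3.56×10⁷) = 75.51 dB
N = −174 + 75.51 + 3.39 = −95.10 dBm
SNR = P_sig − N = −71.0 − (−95.10) = 24.10 dB → 24.1 dB

24.1 dB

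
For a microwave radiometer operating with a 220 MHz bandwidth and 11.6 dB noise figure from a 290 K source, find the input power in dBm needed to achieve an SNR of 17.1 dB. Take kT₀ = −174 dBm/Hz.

−61.9 dBm

Sensitivity = −174 + 10 log₁₀(B) + NF + SNR_min
= −174 + 83.42 + 11.6 + 17.1
= −61.88 dBm → −61.9 dBm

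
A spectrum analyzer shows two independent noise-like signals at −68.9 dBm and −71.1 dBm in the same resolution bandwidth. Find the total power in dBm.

Convert to linear, add, convert back:
P₁ = 1.29×10⁻¹⁰ W, P₂ = 7.76×10⁻¹¹ W
P_tot = 2.06×10⁻¹⁰ W → 10 log₁₀(P_tot / 10⁻³) = −66.9 dBm

−66.9 dBm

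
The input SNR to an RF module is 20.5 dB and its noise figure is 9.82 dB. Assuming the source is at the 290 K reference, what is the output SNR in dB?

10.68 dB

By definition F = SNR_in/SNR_out, so in dB: SNR_out = SNR_in − NF
SNR_out = 20.5 − 9.82 = 10.68 dB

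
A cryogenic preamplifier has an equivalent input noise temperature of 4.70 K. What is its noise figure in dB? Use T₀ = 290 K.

F = 1 + T_e/T₀ = 1 + 4.70/290 = 1.01621
NF = 10 log₁₀(1.01621) = 0.070 dB

0.070 dB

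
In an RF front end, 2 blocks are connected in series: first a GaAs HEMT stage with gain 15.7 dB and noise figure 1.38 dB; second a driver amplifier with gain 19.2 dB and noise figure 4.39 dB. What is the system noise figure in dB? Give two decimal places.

1.53 dB

Convert to linear (a loss of L dB is a gain of −L dB): F_i = 10^(NF_i/10), G_i = 10^(G_i,dB/10)
  Stage 1: F_1 = 10^(1.38/10) = 1.374, G_1 = 10^(15.7/10) = 37.15
  Stage 2: F_2 = 10^(4.39/10) = 2.748, G_2 = 10^(19.2/10) = 83.18
Friis cascade:
  F = 1.374 + (2.748 − 1)/37.15 = 1.421
NF = 10 log₁₀(1.421) = 1.53 dB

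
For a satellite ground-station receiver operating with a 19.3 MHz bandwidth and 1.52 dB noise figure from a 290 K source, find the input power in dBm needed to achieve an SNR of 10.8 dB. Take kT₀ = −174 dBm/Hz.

−88.8 dBm

Sensitivity = −174 + 10 log₁₀(B) + NF + SNR_min
= −174 + 72.86 + 1.52 + 10.8
= −88.82 dBm → −88.8 dBm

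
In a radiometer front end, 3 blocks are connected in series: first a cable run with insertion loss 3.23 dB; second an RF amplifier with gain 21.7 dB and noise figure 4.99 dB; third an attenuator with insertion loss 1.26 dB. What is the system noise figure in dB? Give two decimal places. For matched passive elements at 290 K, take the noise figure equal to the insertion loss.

Convert to linear (a loss of L dB is a gain of −L dB): F_i = 10^(NF_i/10), G_i = 10^(G_i,dB/10)
  Stage 1: F_1 = 10^(3.23/10) = 2.104, G_1 = 10^(−3.23/10) = 0.4753
  Stage 2: F_2 = 10^(4.99/10) = 3.155, G_2 = 10^(21.7/10) = 147.9
  Stage 3: F_3 = 10^(1.26/10) = 1.337, G_3 = 10^(−1.26/10) = 0.7482
Friis cascade:
  F = 2.104 + (3.155 − 1)/0.4753 + (1.337 − 1)/70.31 = 6.642
NF = 10 log₁₀(6.642) = 8.22 dB

8.22 dB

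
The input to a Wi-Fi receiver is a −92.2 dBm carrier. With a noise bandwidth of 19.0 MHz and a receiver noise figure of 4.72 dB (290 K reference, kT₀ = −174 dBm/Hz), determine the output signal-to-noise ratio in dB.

4.3 dB

Noise floor: N = −174 + 10 log₁₀(B) + NF
10 log₁₀(1.90×10⁷) = 72.79 dB
N = −174 + 72.79 + 4.72 = −96.49 dBm
SNR = P_sig − N = −92.2 − (−96.49) = 4.29 dB → 4.3 dB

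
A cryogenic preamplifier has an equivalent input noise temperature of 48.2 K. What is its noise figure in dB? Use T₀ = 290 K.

F = 1 + T_e/T₀ = 1 + 48.2/290 = 1.16621
NF = 10 log₁₀(1.16621) = 0.668 dB

0.668 dB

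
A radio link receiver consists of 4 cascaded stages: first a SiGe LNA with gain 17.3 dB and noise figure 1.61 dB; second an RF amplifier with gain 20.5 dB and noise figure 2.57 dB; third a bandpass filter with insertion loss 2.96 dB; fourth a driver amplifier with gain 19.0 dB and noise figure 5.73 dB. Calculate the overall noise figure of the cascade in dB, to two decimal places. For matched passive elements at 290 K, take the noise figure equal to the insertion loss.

Convert to linear (a loss of L dB is a gain of −L dB): F_i = 10^(NF_i/10), G_i = 10^(G_i,dB/10)
  Stage 1: F_1 = 10^(1.61/10) = 1.449, G_1 = 10^(17.3/10) = 53.70
  Stage 2: F_2 = 10^(2.57/10) = 1.807, G_2 = 10^(20.5/10) = 112.2
  Stage 3: F_3 = 10^(2.96/10) = 1.977, G_3 = 10^(−2.96/10) = 0.5058
  Stage 4: F_4 = 10^(5.73/10) = 3.741, G_4 = 10^(19.0/10) = 79.43
Friis cascade:
  F = 1.449 + (1.807 − 1)/53.70 + (1.977 − 1)/6026 + (3.741 − 1)/3048 = 1.465
NF = 10 log₁₀(1.465) = 1.66 dB

1.66 dB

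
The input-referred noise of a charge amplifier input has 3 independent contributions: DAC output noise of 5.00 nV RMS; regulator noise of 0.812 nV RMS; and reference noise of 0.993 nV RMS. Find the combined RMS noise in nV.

5.16 nV

Uncorrelated sources add in power (mean-square): V_tot = √(ΣV_i²)
V_tot = √[(5.00×10⁻⁹)² + (8.12×10⁻¹⁰)² + (9.93×10⁻¹⁰)²] = 5.16×10⁻⁹ V = 5.16 nV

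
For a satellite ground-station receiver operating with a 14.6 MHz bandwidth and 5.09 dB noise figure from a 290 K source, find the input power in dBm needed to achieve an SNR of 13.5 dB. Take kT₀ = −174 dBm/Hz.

Sensitivity = −174 + 10 log₁₀(B) + NF + SNR_min
= −174 + 71.64 + 5.09 + 13.5
= −83.77 dBm → −83.8 dBm

−83.8 dBm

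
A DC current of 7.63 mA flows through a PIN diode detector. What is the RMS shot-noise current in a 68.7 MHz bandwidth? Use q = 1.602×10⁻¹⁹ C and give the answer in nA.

410 nA

I_n = √(2qI·B)
2qI·B = 2 × 1.602×10⁻¹⁹ × 7.63×10⁻³ × 6.87×10⁷ = 1.68×10⁻¹³ A²
I_n = √(1.68×10⁻¹³) = 4.10×10⁻⁷ A = 410 nA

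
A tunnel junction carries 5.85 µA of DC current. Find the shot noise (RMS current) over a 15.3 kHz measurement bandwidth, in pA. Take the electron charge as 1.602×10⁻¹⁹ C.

I_n = √(2qI·B)
2qI·B = 2 × 1.602×10⁻¹⁹ × 5.85×10⁻⁶ × 1.53×10⁴ = 2.87×10⁻²⁰ A²
I_n = √(2.87×10⁻²⁰) = 1.69×10⁻¹⁰ A = 169 pA

169 pA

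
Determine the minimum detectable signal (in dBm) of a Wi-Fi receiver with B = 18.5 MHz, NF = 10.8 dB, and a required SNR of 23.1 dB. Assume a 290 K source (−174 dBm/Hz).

−67.4 dBm

Sensitivity = −174 + 10 log₁₀(B) + NF + SNR_min
= −174 + 72.67 + 10.8 + 23.1
= −67.43 dBm → −67.4 dBm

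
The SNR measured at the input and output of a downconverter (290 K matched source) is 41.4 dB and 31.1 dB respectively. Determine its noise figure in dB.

NF (dB) = SNR_in(dB) − SNR_out(dB) when the source is at T₀
NF = 41.4 − 31.1 = 10.3 dB

10.3 dB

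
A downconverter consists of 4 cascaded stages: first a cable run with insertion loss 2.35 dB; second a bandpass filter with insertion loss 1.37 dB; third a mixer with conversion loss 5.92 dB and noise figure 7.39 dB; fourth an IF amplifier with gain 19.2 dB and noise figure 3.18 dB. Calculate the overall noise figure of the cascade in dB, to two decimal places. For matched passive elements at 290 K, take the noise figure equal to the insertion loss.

13.59 dB

Convert to linear (a loss of L dB is a gain of −L dB): F_i = 10^(NF_i/10), G_i = 10^(G_i,dB/10)
  Stage 1: F_1 = 10^(2.35/10) = 1.718, G_1 = 10^(−2.35/10) = 0.5821
  Stage 2: F_2 = 10^(1.37/10) = 1.371, G_2 = 10^(−1.37/10) = 0.7295
  Stage 3: F_3 = 10^(7.39/10) = 5.483, G_3 = 10^(−5.92/10) = 0.2559
  Stage 4: F_4 = 10^(3.18/10) = 2.080, G_4 = 10^(19.2/10) = 83.18
Friis cascade:
  F = 1.718 + (1.371 − 1)/0.5821 + (5.483 − 1)/0.4246 + (2.080 − 1)/0.1086 = 22.85
NF = 10 log₁₀(22.85) = 13.59 dB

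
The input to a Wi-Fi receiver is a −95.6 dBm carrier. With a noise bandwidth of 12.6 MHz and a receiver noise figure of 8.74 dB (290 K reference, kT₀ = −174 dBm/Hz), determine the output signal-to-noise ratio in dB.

Noise floor: N = −174 + 10 log₁₀(B) + NF
10 log₁₀(1.26×10⁷) = 71 dB
N = −174 + 71 + 8.74 = −94.26 dBm
SNR = P_sig − N = −95.6 − (−94.26) = −1.34 dB → −1.3 dB

−1.3 dB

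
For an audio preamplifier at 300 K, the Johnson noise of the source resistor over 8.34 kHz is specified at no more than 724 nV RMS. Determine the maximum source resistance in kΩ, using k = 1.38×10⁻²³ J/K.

Johnson–Nyquist: V_n = √(4kTRB) ⇒ R = V_n² / (4kTB)
4kTB = 4 × 1.38×10⁻²³ × 300 × 8.34×10³ = 1.38×10⁻¹⁶
R = (7.24×10⁻⁷)² / 1.38×10⁻¹⁶ = 3.80×10³ Ω = 3.80 kΩ

3.80 kΩ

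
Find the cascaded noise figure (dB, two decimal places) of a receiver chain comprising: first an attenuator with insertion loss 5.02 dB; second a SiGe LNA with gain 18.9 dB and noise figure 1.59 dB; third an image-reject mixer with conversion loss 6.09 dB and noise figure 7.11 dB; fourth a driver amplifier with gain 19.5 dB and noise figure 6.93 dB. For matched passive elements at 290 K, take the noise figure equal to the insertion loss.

Convert to linear (a loss of L dB is a gain of −L dB): F_i = 10^(NF_i/10), G_i = 10^(G_i,dB/10)
  Stage 1: F_1 = 10^(5.02/10) = 3.177, G_1 = 10^(−5.02/10) = 0.3148
  Stage 2: F_2 = 10^(1.59/10) = 1.442, G_2 = 10^(18.9/10) = 77.62
  Stage 3: F_3 = 10^(7.11/10) = 5.140, G_3 = 10^(−6.09/10) = 0.2460
  Stage 4: F_4 = 10^(6.93/10) = 4.932, G_4 = 10^(19.5/10) = 89.13
Friis cascade:
  F = 3.177 + (1.442 − 1)/0.3148 + (5.140 − 1)/24.43 + (4.932 − 1)/6.012 = 5.405
NF = 10 log₁₀(5.405) = 7.33 dB

7.33 dB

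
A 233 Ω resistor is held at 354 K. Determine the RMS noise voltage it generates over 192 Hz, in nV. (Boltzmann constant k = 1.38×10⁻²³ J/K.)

29.6 nV

V_n = √(4kTRB)
4kTRB = 4 × 1.38×10⁻²³ × 354 × 2.33×10² × 1.92×10² = 8.74×10⁻¹⁶ V²
V_n = √(8.74×10⁻¹⁶) = 2.96×10⁻⁸ V = 29.6 nV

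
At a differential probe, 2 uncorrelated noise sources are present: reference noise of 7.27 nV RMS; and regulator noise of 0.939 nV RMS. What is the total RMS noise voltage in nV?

Uncorrelated sources add in power (mean-square): V_tot = √(ΣV_i²)
V_tot = √[(7.27×10⁻⁹)² + (9.39×10⁻¹⁰)²] = 7.33×10⁻⁹ V = 7.33 nV

7.33 nV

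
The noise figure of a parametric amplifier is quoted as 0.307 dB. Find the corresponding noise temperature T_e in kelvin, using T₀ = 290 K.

F = 10^(0.307/10) = 1.07325
T_e = (F − 1)·T₀ = (1.07325 − 1) × 290 = 21.2 K

21.2 K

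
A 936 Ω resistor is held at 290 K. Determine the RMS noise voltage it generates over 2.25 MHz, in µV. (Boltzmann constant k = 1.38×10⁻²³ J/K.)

5.81 µV

V_n = √(4kTRB)
4kTRB = 4 × 1.38×10⁻²³ × 290 × 9.36×10² × 2.25×10⁶ = 3.37×10⁻¹¹ V²
V_n = √(3.37×10⁻¹¹) = 5.81×10⁻⁶ V = 5.81 µV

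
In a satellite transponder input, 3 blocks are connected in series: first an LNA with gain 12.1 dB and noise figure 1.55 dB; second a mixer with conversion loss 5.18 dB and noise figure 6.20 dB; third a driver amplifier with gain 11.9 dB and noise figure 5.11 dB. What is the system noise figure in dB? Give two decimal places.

Convert to linear (a loss of L dB is a gain of −L dB): F_i = 10^(NF_i/10), G_i = 10^(G_i,dB/10)
  Stage 1: F_1 = 10^(1.55/10) = 1.429, G_1 = 10^(12.1/10) = 16.22
  Stage 2: F_2 = 10^(6.20/10) = 4.169, G_2 = 10^(−5.18/10) = 0.3034
  Stage 3: F_3 = 10^(5.11/10) = 3.243, G_3 = 10^(11.9/10) = 15.49
Friis cascade:
  F = 1.429 + (4.169 − 1)/16.22 + (3.243 − 1)/4.920 = 2.080
NF = 10 log₁₀(2.080) = 3.18 dB

3.18 dB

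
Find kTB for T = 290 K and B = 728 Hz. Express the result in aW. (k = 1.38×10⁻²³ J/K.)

2.91 aW

P_n = kTB = 1.38×10⁻²³ × 290 × 7.28×10² = 2.91×10⁻¹⁸ W = 2.91 aW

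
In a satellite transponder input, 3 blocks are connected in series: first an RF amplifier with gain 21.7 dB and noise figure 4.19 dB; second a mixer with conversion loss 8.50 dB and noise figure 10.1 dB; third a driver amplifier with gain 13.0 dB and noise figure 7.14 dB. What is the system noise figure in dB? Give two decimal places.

Convert to linear (a loss of L dB is a gain of −L dB): F_i = 10^(NF_i/10), G_i = 10^(G_i,dB/10)
  Stage 1: F_1 = 10^(4.19/10) = 2.624, G_1 = 10^(21.7/10) = 147.9
  Stage 2: F_2 = 10^(10.1/10) = 10.23, G_2 = 10^(−8.50/10) = 0.1413
  Stage 3: F_3 = 10^(7.14/10) = 5.176, G_3 = 10^(13.0/10) = 19.95
Friis cascade:
  F = 2.624 + (10.23 − 1)/147.9 + (5.176 − 1)/20.89 = 2.887
NF = 10 log₁₀(2.887) = 4.60 dB

4.60 dB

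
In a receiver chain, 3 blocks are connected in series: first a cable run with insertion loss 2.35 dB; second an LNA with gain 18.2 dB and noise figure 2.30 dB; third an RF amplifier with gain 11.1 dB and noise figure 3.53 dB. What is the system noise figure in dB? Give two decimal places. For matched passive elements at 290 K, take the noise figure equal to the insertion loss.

4.70 dB

Convert to linear (a loss of L dB is a gain of −L dB): F_i = 10^(NF_i/10), G_i = 10^(G_i,dB/10)
  Stage 1: F_1 = 10^(2.35/10) = 1.718, G_1 = 10^(−2.35/10) = 0.5821
  Stage 2: F_2 = 10^(2.30/10) = 1.698, G_2 = 10^(18.2/10) = 66.07
  Stage 3: F_3 = 10^(3.53/10) = 2.254, G_3 = 10^(11.1/10) = 12.88
Friis cascade:
  F = 1.718 + (1.698 − 1)/0.5821 + (2.254 − 1)/38.46 = 2.950
NF = 10 log₁₀(2.950) = 4.70 dB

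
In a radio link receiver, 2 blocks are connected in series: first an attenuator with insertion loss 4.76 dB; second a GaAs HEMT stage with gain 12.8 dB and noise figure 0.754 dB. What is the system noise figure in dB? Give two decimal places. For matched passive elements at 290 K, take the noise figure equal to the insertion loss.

5.51 dB

Convert to linear (a loss of L dB is a gain of −L dB): F_i = 10^(NF_i/10), G_i = 10^(G_i,dB/10)
  Stage 1: F_1 = 10^(4.76/10) = 2.992, G_1 = 10^(−4.76/10) = 0.3342
  Stage 2: F_2 = 10^(0.754/10) = 1.190, G_2 = 10^(12.8/10) = 19.05
Friis cascade:
  F = 2.992 + (1.190 − 1)/0.3342 = 3.560
NF = 10 log₁₀(3.560) = 5.51 dB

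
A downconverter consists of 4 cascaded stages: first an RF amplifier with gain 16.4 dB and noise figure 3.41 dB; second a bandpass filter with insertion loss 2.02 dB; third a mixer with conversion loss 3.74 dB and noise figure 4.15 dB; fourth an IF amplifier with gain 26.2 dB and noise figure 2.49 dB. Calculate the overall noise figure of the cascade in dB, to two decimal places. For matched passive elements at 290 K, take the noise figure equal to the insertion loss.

Convert to linear (a loss of L dB is a gain of −L dB): F_i = 10^(NF_i/10), G_i = 10^(G_i,dB/10)
  Stage 1: F_1 = 10^(3.41/10) = 2.193, G_1 = 10^(16.4/10) = 43.65
  Stage 2: F_2 = 10^(2.02/10) = 1.592, G_2 = 10^(−2.02/10) = 0.6281
  Stage 3: F_3 = 10^(4.15/10) = 2.600, G_3 = 10^(−3.74/10) = 0.4227
  Stage 4: F_4 = 10^(2.49/10) = 1.774, G_4 = 10^(26.2/10) = 416.9
Friis cascade:
  F = 2.193 + (1.592 − 1)/43.65 + (2.600 − 1)/27.42 + (1.774 − 1)/11.59 = 2.332
NF = 10 log₁₀(2.332) = 3.68 dB

3.68 dB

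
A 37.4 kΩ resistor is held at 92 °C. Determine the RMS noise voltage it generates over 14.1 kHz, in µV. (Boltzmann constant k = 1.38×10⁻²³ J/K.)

T = 92 °C + 273.15 = 365.15 K
V_n = √(4kTRB)
4kTRB = 4 × 1.38×10⁻²³ × 365.15 × 3.74×10⁴ × 1.41×10⁴ = 1.06×10⁻¹¹ V²
V_n = √(1.06×10⁻¹¹) = 3.26×10⁻⁶ V = 3.26 µV

3.26 µV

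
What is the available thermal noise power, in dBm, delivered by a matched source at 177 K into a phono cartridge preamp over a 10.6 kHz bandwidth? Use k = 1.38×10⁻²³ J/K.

−135.9 dBm

P_n = kTB = 1.38×10⁻²³ × 177 × 1.06×10⁴ = 2.59×10⁻¹⁷ W
In dBm: 10 log₁₀(2.59×10⁻¹⁷ / 10⁻³) = −135.9 dBm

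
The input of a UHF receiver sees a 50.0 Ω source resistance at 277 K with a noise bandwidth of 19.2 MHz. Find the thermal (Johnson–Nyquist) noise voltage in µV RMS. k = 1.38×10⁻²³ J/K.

3.83 µV

V_n = √(4kTRB)
4kTRB = 4 × 1.38×10⁻²³ × 277 × 5.00×10¹ × 1.92×10⁷ = 1.47×10⁻¹¹ V²
V_n = √(1.47×10⁻¹¹) = 3.83×10⁻⁶ V = 3.83 µV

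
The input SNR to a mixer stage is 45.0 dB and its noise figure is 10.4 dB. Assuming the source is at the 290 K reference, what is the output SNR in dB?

By definition F = SNR_in/SNR_out, so in dB: SNR_out = SNR_in − NF
SNR_out = 45.0 − 10.4 = 34.6 dB

34.6 dB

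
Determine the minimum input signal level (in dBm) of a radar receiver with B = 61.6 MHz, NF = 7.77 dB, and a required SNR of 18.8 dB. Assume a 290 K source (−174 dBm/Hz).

Sensitivity = −174 + 10 log₁₀(B) + NF + SNR_min
= −174 + 77.9 + 7.77 + 18.8
= −69.53 dBm → −69.5 dBm

−69.5 dBm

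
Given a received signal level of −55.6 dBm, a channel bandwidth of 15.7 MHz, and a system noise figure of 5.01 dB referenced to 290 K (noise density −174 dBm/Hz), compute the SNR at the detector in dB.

41.4 dB

Noise floor: N = −174 + 10 log₁₀(B) + NF
10 log₁₀(1.57×10⁷) = 71.96 dB
N = −174 + 71.96 + 5.01 = −97.03 dBm
SNR = P_sig − N = −55.6 − (−97.03) = 41.43 dB → 41.4 dB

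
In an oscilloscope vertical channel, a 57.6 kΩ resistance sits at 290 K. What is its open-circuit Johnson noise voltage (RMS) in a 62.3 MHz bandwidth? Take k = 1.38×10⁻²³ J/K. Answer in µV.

V_n = √(4kTRB)
4kTRB = 4 × 1.38×10⁻²³ × 290 × 5.76×10⁴ × 6.23×10⁷ = 5.74×10⁻⁸ V²
V_n = √(5.74×10⁻⁸) = 2.40×10⁻⁴ V = 240 µV

240 µV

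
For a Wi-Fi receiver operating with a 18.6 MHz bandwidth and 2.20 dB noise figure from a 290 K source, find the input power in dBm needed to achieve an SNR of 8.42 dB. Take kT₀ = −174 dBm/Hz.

Sensitivity = −174 + 10 log₁₀(B) + NF + SNR_min
= −174 + 72.7 + 2.20 + 8.42
= −90.68 dBm → −90.7 dBm

−90.7 dBm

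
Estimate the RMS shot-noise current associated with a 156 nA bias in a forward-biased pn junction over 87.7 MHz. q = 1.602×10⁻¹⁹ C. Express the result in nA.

2.09 nA

I_n = √(2qI·B)
2qI·B = 2 × 1.602×10⁻¹⁹ × 1.56×10⁻⁷ × 8.77×10⁷ = 4.38×10⁻¹⁸ A²
I_n = √(4.38×10⁻¹⁸) = 2.09×10⁻⁹ A = 2.09 nA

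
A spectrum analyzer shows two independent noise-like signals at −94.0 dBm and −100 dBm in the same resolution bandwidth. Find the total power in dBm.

Convert to linear, add, convert back:
P₁ = 3.98×10⁻¹³ W, P₂ = 1.00×10⁻¹³ W
P_tot = 4.98×10⁻¹³ W → 10 log₁₀(P_tot / 10⁻³) = −93.0 dBm

−93.0 dBm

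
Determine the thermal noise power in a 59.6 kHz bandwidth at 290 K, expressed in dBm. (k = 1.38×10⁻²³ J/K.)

P_n = kTB = 1.38×10⁻²³ × 290 × 5.96×10⁴ = 2.39×10⁻¹⁶ W
In dBm: 10 log₁₀(2.39×10⁻¹⁶ / 10⁻³) = −126.2 dBm

−126.2 dBm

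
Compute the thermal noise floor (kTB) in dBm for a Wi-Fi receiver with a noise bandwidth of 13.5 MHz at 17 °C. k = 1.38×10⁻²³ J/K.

−102.7 dBm

T = 17 °C + 273.15 = 290.15 K
P_n = kTB = 1.38×10⁻²³ × 290.15 × 1.35×10⁷ = 5.41×10⁻¹⁴ W
In dBm: 10 log₁₀(5.41×10⁻¹⁴ / 10⁻³) = −102.7 dBm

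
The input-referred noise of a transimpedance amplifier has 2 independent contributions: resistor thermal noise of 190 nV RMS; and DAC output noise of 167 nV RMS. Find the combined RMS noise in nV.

Uncorrelated sources add in power (mean-square): V_tot = √(ΣV_i²)
V_tot = √[(1.90×10⁻⁷)² + (1.67×10⁻⁷)²] = 2.53×10⁻⁷ V = 253 nV

253 nV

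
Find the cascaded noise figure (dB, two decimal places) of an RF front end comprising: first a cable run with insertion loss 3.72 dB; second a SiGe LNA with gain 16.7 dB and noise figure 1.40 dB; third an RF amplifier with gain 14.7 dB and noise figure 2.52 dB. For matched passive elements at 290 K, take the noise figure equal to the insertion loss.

Convert to linear (a loss of L dB is a gain of −L dB): F_i = 10^(NF_i/10), G_i = 10^(G_i,dB/10)
  Stage 1: F_1 = 10^(3.72/10) = 2.355, G_1 = 10^(−3.72/10) = 0.4246
  Stage 2: F_2 = 10^(1.40/10) = 1.380, G_2 = 10^(16.7/10) = 46.77
  Stage 3: F_3 = 10^(2.52/10) = 1.786, G_3 = 10^(14.7/10) = 29.51
Friis cascade:
  F = 2.355 + (1.380 − 1)/0.4246 + (1.786 − 1)/19.86 = 3.290
NF = 10 log₁₀(3.290) = 5.17 dB

5.17 dB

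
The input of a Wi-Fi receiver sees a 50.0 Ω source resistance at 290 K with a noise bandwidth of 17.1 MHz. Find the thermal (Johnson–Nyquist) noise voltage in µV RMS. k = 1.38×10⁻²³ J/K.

3.70 µV

V_n = √(4kTRB)
4kTRB = 4 × 1.38×10⁻²³ × 290 × 5.00×10¹ × 1.71×10⁷ = 1.37×10⁻¹¹ V²
V_n = √(1.37×10⁻¹¹) = 3.70×10⁻⁶ V = 3.70 µV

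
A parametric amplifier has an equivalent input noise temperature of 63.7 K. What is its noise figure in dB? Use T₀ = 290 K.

F = 1 + T_e/T₀ = 1 + 63.7/290 = 1.21966
NF = 10 log₁₀(1.21966) = 0.862 dB

0.862 dB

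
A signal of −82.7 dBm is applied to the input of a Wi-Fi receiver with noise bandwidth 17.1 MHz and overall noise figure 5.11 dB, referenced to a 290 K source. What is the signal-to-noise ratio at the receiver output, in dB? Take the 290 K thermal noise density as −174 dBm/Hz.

Noise floor: N = −174 + 10 log₁₀(B) + NF
10 log₁₀(1.71×10⁷) = 72.33 dB
N = −174 + 72.33 + 5.11 = −96.56 dBm
SNR = P_sig − N = −82.7 − (−96.56) = 13.86 dB → 13.9 dB

13.9 dB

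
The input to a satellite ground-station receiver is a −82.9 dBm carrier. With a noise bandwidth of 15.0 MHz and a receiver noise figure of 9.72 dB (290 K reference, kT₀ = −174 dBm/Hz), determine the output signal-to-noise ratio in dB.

9.6 dB

Noise floor: N = −174 + 10 log₁₀(B) + NF
10 log₁₀(1.50×10⁷) = 71.76 dB
N = −174 + 71.76 + 9.72 = −92.52 dBm
SNR = P_sig − N = −82.9 − (−92.52) = 9.62 dB → 9.6 dB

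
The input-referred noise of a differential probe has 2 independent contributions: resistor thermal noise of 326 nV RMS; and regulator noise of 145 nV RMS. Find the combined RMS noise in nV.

Uncorrelated sources add in power (mean-square): V_tot = √(ΣV_i²)
V_tot = √[(3.26×10⁻⁷)² + (1.45×10⁻⁷)²] = 3.57×10⁻⁷ V = 357 nV

357 nV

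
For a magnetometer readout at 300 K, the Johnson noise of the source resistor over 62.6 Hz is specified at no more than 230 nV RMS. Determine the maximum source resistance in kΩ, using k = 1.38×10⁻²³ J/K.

Johnson–Nyquist: V_n = √(4kTRB) ⇒ R = V_n² / (4kTB)
4kTB = 4 × 1.38×10⁻²³ × 300 × 6.26×10¹ = 1.04×10⁻¹⁸
R = (2.30×10⁻⁷)² / 1.04×10⁻¹⁸ = 5.10×10⁴ Ω = 51.0 kΩ

51.0 kΩ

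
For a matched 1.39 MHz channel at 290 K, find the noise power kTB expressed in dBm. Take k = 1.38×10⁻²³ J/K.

P_n = kTB = 1.38×10⁻²³ × 290 × 1.39×10⁶ = 5.56×10⁻¹⁵ W
In dBm: 10 log₁₀(5.56×10⁻¹⁵ / 10⁻³) = −112.5 dBm

−112.5 dBm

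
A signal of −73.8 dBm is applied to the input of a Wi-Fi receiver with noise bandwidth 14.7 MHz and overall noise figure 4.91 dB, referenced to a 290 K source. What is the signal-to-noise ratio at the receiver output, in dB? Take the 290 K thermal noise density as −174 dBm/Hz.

Noise floor: N = −174 + 10 log₁₀(B) + NF
10 log₁₀(1.47×10⁷) = 71.67 dB
N = −174 + 71.67 + 4.91 = −97.42 dBm
SNR = P_sig − N = −73.8 − (−97.42) = 23.62 dB → 23.6 dB

23.6 dB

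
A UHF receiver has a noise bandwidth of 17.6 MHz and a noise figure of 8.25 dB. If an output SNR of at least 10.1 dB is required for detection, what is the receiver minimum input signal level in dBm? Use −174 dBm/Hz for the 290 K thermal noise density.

Sensitivity = −174 + 10 log₁₀(B) + NF + SNR_min
= −174 + 72.46 + 8.25 + 10.1
= −83.19 dBm → −83.2 dBm

−83.2 dBm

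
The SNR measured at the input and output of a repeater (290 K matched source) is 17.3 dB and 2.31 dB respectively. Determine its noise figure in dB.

NF (dB) = SNR_in(dB) − SNR_out(dB) when the source is at T₀
NF = 17.3 − 2.31 = 14.99 dB

14.99 dB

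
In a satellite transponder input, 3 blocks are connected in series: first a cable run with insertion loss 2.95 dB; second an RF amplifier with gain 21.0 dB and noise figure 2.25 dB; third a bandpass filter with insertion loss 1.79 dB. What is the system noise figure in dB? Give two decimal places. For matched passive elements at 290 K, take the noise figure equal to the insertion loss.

5.21 dB

Convert to linear (a loss of L dB is a gain of −L dB): F_i = 10^(NF_i/10), G_i = 10^(G_i,dB/10)
  Stage 1: F_1 = 10^(2.95/10) = 1.972, G_1 = 10^(−2.95/10) = 0.5070
  Stage 2: F_2 = 10^(2.25/10) = 1.679, G_2 = 10^(21.0/10) = 125.9
  Stage 3: F_3 = 10^(1.79/10) = 1.510, G_3 = 10^(−1.79/10) = 0.6622
Friis cascade:
  F = 1.972 + (1.679 − 1)/0.5070 + (1.510 − 1)/63.83 = 3.319
NF = 10 log₁₀(3.319) = 5.21 dB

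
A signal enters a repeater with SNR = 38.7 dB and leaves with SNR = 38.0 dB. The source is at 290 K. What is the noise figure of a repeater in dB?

0.7 dB

NF (dB) = SNR_in(dB) − SNR_out(dB) when the source is at T₀
NF = 38.7 − 38.0 = 0.7 dB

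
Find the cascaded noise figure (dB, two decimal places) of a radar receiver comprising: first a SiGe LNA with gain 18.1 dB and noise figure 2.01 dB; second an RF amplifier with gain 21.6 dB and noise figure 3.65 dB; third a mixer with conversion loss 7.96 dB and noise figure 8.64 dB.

2.07 dB

Convert to linear (a loss of L dB is a gain of −L dB): F_i = 10^(NF_i/10), G_i = 10^(G_i,dB/10)
  Stage 1: F_1 = 10^(2.01/10) = 1.589, G_1 = 10^(18.1/10) = 64.57
  Stage 2: F_2 = 10^(3.65/10) = 2.317, G_2 = 10^(21.6/10) = 144.5
  Stage 3: F_3 = 10^(8.64/10) = 7.311, G_3 = 10^(−7.96/10) = 0.1600
Friis cascade:
  F = 1.589 + (2.317 − 1)/64.57 + (7.311 − 1)/9333 = 1.610
NF = 10 log₁₀(1.610) = 2.07 dB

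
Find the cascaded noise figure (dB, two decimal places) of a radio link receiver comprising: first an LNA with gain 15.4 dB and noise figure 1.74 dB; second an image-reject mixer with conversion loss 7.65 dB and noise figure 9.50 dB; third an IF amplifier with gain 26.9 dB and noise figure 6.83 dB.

Convert to linear (a loss of L dB is a gain of −L dB): F_i = 10^(NF_i/10), G_i = 10^(G_i,dB/10)
  Stage 1: F_1 = 10^(1.74/10) = 1.493, G_1 = 10^(15.4/10) = 34.67
  Stage 2: F_2 = 10^(9.50/10) = 8.913, G_2 = 10^(−7.65/10) = 0.1718
  Stage 3: F_3 = 10^(6.83/10) = 4.819, G_3 = 10^(26.9/10) = 489.8
Friis cascade:
  F = 1.493 + (8.913 − 1)/34.67 + (4.819 − 1)/5.957 = 2.362
NF = 10 log₁₀(2.362) = 3.73 dB

3.73 dB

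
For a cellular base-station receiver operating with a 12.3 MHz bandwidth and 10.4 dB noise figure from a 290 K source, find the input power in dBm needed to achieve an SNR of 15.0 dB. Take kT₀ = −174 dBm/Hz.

−77.7 dBm

Sensitivity = −174 + 10 log₁₀(B) + NF + SNR_min
= −174 + 70.9 + 10.4 + 15.0
= −77.7 dBm → −77.7 dBm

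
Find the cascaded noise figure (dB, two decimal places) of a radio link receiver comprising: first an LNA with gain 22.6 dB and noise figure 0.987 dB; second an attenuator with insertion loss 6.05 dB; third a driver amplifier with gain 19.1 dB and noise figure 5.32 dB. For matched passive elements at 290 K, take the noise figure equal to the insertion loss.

1.22 dB

Convert to linear (a loss of L dB is a gain of −L dB): F_i = 10^(NF_i/10), G_i = 10^(G_i,dB/10)
  Stage 1: F_1 = 10^(0.987/10) = 1.255, G_1 = 10^(22.6/10) = 182.0
  Stage 2: F_2 = 10^(6.05/10) = 4.027, G_2 = 10^(−6.05/10) = 0.2483
  Stage 3: F_3 = 10^(5.32/10) = 3.404, G_3 = 10^(19.1/10) = 81.28
Friis cascade:
  F = 1.255 + (4.027 − 1)/182.0 + (3.404 − 1)/45.19 = 1.325
NF = 10 log₁₀(1.325) = 1.22 dB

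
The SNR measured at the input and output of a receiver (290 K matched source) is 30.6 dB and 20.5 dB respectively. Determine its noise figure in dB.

NF (dB) = SNR_in(dB) − SNR_out(dB) when the source is at T₀
NF = 30.6 − 20.5 = 10.1 dB

10.1 dB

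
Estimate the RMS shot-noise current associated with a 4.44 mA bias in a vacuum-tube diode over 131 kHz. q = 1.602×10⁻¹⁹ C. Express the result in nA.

13.7 nA

I_n = √(2qI·B)
2qI·B = 2 × 1.602×10⁻¹⁹ × 4.44×10⁻³ × 1.31×10⁵ = 1.86×10⁻¹⁶ A²
I_n = √(1.86×10⁻¹⁶) = 1.37×10⁻⁸ A = 13.7 nA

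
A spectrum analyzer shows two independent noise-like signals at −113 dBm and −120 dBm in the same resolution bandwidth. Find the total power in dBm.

Convert to linear, add, convert back:
P₁ = 5.01×10⁻¹⁵ W, P₂ = 1.00×10⁻¹⁵ W
P_tot = 6.01×10⁻¹⁵ W → 10 log₁₀(P_tot / 10⁻³) = −112.2 dBm

−112.2 dBm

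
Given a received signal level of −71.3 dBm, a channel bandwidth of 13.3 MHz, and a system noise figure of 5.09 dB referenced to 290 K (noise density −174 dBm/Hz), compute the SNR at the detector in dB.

26.4 dB

Noise floor: N = −174 + 10 log₁₀(B) + NF
10 log₁₀(1.33×10⁷) = 71.24 dB
N = −174 + 71.24 + 5.09 = −97.67 dBm
SNR = P_sig − N = −71.3 − (−97.67) = 26.37 dB → 26.4 dB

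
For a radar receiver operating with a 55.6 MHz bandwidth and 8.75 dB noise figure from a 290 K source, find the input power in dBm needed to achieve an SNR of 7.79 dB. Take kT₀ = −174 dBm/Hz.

−80.0 dBm

Sensitivity = −174 + 10 log₁₀(B) + NF + SNR_min
= −174 + 77.45 + 8.75 + 7.79
= −80.01 dBm → −80.0 dBm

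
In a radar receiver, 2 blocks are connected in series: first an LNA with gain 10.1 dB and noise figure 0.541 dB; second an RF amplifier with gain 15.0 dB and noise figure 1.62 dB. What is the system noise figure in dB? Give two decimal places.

0.71 dB

Convert to linear (a loss of L dB is a gain of −L dB): F_i = 10^(NF_i/10), G_i = 10^(G_i,dB/10)
  Stage 1: F_1 = 10^(0.541/10) = 1.133, G_1 = 10^(10.1/10) = 10.23
  Stage 2: F_2 = 10^(1.62/10) = 1.452, G_2 = 10^(15.0/10) = 31.62
Friis cascade:
  F = 1.133 + (1.452 − 1)/10.23 = 1.177
NF = 10 log₁₀(1.177) = 0.71 dB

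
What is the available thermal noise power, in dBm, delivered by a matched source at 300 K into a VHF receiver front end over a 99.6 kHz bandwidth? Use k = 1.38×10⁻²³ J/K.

P_n = kTB = 1.38×10⁻²³ × 300 × 9.96×10⁴ = 4.12×10⁻¹⁶ W
In dBm: 10 log₁₀(4.12×10⁻¹⁶ / 10⁻³) = −123.8 dBm

−123.8 dBm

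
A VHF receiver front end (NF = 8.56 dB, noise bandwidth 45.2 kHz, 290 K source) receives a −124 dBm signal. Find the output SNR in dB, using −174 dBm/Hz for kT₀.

−5.1 dB

Noise floor: N = −174 + 10 log₁₀(B) + NF
10 log₁₀(4.52×10⁴) = 46.55 dB
N = −174 + 46.55 + 8.56 = −118.89 dBm
SNR = P_sig − N = −124 − (−118.89) = −5.11 dB → −5.1 dB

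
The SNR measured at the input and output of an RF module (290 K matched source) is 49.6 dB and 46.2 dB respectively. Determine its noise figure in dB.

3.4 dB

NF (dB) = SNR_in(dB) − SNR_out(dB) when the source is at T₀
NF = 49.6 − 46.2 = 3.4 dB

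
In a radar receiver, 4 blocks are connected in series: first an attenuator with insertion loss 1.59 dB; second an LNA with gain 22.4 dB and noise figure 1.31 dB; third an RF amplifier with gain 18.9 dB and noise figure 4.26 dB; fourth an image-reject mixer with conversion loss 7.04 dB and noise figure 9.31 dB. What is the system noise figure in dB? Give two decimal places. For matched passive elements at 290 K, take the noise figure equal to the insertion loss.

2.93 dB

Convert to linear (a loss of L dB is a gain of −L dB): F_i = 10^(NF_i/10), G_i = 10^(G_i,dB/10)
  Stage 1: F_1 = 10^(1.59/10) = 1.442, G_1 = 10^(−1.59/10) = 0.6934
  Stage 2: F_2 = 10^(1.31/10) = 1.352, G_2 = 10^(22.4/10) = 173.8
  Stage 3: F_3 = 10^(4.26/10) = 2.667, G_3 = 10^(18.9/10) = 77.62
  Stage 4: F_4 = 10^(9.31/10) = 8.531, G_4 = 10^(−7.04/10) = 0.1977
Friis cascade:
  F = 1.442 + (1.352 − 1)/0.6934 + (2.667 − 1)/120.5 + (8.531 − 1)/9354 = 1.964
NF = 10 log₁₀(1.964) = 2.93 dB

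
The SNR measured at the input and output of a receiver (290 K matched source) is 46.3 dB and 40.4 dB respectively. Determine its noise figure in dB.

NF (dB) = SNR_in(dB) − SNR_out(dB) when the source is at T₀
NF = 46.3 − 40.4 = 5.9 dB

5.9 dB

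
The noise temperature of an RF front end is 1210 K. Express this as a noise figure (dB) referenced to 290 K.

F = 1 + T_e/T₀ = 1 + 1210/290 = 5.17241
NF = 10 log₁₀(5.17241) = 7.14 dB

7.14 dB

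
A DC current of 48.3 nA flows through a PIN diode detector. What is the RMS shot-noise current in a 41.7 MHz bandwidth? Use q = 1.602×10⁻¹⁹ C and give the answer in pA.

I_n = √(2qI·B)
2qI·B = 2 × 1.602×10⁻¹⁹ × 4.83×10⁻⁸ × 4.17×10⁷ = 6.45×10⁻¹⁹ A²
I_n = √(6.45×10⁻¹⁹) = 8.03×10⁻¹⁰ A = 803 pA

803 pA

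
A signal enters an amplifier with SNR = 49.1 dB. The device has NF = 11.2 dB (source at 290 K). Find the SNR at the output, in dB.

By definition F = SNR_in/SNR_out, so in dB: SNR_out = SNR_in − NF
SNR_out = 49.1 − 11.2 = 37.9 dB

37.9 dB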